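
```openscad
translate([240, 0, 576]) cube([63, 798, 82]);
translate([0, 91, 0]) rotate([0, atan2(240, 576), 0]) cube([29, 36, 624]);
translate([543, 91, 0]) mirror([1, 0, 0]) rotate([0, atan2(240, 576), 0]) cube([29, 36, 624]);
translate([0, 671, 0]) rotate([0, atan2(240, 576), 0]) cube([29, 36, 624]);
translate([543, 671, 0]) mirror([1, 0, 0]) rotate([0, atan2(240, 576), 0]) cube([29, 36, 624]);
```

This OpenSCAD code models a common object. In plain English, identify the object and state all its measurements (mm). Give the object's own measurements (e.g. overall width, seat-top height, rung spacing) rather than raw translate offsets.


A sawhorse. A 63×798×82 mm beam (x, y, z) sits on two A-frame leg pairs. Each pair is two raked legs of 29×36 mm section (36 mm along y) splaying symmetrically in x. Each leg rises 576 mm vertically over 240 mm of horizontal reach and is 624 mm long along its own axis. Every leg's outer bottom edge rests on the floor and its outer top edge meets a bottom edge of the beam — the left legs (tilting toward +x) meet the beam's −x bottom edge, the right legs (their mirror images, tilting toward −x) meet its +x bottom edge — so the leg tops tuck under the beam, the beam's underside is 576 mm above the floor, and the feet are 543 mm apart outside-to-outside with the beam centred between them. The two leg pairs are set in 91 mm from either end of the beam.


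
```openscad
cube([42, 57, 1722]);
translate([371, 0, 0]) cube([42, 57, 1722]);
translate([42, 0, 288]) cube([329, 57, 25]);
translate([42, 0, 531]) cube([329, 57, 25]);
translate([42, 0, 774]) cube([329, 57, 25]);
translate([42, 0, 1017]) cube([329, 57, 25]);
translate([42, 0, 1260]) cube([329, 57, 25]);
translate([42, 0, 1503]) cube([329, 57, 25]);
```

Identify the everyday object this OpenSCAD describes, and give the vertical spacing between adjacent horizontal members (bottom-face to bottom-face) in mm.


A ladder. The rung spacing is 243 mm.

Two tall 42×57 posts with 6 short bars between them — a ladder. Adjacent rungs sit at z = 288 and z = 531, so the spacing is 531 − 288 = 243 mm.


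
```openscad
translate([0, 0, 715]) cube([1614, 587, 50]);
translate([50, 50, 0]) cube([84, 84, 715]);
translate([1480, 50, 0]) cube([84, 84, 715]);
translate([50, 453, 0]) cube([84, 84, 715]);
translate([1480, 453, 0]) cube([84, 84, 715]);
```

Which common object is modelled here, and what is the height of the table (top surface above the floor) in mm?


A table. The table height is 765 mm.

A 1614×587×50 slab sits at z = 715 on four 84 mm square posts — a table. The top surface is at 715 + 50 = 765 mm.


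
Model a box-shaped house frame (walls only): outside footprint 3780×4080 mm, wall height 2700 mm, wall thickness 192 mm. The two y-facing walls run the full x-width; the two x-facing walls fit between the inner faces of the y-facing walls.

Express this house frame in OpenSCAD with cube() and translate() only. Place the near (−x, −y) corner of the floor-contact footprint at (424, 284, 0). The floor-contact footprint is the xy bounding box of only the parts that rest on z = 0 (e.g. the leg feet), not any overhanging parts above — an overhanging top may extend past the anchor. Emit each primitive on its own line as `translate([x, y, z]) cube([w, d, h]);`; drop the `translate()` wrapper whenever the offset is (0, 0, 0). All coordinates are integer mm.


translate([424, 284, 0]) cube([3780, 192, 2700]);
translate([424, 4172, 0]) cube([3780, 192, 2700]);
translate([424, 476, 0]) cube([192, 3696, 2700]);
translate([4012, 476, 0]) cube([192, 3696, 2700]);


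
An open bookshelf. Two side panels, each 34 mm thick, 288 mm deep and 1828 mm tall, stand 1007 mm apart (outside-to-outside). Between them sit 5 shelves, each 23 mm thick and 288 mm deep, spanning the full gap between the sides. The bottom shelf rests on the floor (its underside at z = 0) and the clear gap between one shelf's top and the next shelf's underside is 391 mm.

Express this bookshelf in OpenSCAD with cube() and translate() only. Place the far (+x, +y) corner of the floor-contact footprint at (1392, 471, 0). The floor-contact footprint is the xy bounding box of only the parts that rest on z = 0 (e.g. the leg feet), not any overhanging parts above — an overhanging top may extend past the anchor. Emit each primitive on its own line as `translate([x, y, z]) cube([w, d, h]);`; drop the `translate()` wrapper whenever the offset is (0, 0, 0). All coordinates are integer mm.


translate([385, 183, 0]) cube([34, 288, 1828]);
translate([1358, 183, 0]) cube([34, 288, 1828]);
translate([419, 183, 0]) cube([939, 288, 23]);
translate([419, 183, 414]) cube([939, 288, 23]);
translate([419, 183, 828]) cube([939, 288, 23]);
translate([419, 183, 1242]) cube([939, 288, 23]);
translate([419, 183, 1656]) cube([939, 288, 23]);


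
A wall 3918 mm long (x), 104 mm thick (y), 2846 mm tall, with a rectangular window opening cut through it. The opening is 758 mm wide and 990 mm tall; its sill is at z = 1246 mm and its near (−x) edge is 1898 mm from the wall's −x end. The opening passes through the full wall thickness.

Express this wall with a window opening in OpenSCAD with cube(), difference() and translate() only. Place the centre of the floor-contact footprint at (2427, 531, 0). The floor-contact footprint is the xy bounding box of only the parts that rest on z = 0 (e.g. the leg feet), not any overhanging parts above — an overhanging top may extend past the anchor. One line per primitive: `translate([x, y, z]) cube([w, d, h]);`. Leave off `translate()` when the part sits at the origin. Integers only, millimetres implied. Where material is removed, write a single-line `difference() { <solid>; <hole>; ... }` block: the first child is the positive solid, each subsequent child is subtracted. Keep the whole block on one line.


difference() { translate([468, 479, 0]) cube([3918, 104, 2846]); translate([2366, 479, 1246]) cube([758, 104, 990]); }


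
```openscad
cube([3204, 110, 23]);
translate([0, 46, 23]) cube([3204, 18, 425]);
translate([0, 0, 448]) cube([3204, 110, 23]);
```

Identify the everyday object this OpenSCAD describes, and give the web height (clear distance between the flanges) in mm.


An I-beam. The web height is 425 mm.

Two wide flanges with a thin centred web — an I-beam. Overall 471 mm minus two 23 mm flanges gives a web of 471 − 2·23 = 425 mm.


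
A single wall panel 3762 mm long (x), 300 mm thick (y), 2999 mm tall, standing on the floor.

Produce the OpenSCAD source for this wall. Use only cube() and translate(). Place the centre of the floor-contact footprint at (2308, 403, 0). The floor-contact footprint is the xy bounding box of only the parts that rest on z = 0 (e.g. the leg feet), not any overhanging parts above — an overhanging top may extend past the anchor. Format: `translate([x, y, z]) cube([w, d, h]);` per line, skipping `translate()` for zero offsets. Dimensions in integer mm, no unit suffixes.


translate([427, 253, 0]) cube([3762, 300, 2999]);


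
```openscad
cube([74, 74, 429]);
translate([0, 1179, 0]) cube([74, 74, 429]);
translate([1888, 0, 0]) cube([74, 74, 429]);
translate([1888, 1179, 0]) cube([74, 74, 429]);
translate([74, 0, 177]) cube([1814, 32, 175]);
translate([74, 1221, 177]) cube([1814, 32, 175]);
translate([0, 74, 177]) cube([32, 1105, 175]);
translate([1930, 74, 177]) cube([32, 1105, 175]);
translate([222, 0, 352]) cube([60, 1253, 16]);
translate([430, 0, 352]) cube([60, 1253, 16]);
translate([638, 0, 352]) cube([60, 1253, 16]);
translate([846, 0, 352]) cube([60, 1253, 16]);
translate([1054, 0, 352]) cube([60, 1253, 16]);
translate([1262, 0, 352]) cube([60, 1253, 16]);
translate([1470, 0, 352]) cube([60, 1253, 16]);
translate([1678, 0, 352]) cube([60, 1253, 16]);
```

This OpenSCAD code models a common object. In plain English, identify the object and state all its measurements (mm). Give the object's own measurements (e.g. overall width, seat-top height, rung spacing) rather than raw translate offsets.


A bed frame 1962 mm long (x) by 1253 mm wide (y). Four 74×74 mm corner posts, 429 mm tall, at the corners of the footprint. Four rails of 32 mm thickness and 175 mm height run between adjacent posts with their undersides at z = 177 mm, their outer faces flush with the outside of the frame (the two x-running rails run between the posts' inner faces; the two y-running rails run between the posts' inner faces). 8 slats, each 60 mm wide (x) and 16 mm thick, lie across the top of the two x-running rails, running the full 1253 mm width of the frame in y; along x they sit between the end posts with a 148 mm gap after the −x posts and between neighbouring slats, leaving 150 mm before the +x posts.


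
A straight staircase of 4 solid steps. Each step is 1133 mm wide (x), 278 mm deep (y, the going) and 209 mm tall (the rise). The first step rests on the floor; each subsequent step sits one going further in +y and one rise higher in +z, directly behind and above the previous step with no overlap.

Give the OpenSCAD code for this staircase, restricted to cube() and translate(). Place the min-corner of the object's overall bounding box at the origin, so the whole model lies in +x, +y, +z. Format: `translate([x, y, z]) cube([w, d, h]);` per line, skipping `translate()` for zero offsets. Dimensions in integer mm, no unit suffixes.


cube([1133, 278, 209]);
translate([0, 278, 209]) cube([1133, 278, 209]);
translate([0, 556, 418]) cube([1133, 278, 209]);
translate([0, 834, 627]) cube([1133, 278, 209]);


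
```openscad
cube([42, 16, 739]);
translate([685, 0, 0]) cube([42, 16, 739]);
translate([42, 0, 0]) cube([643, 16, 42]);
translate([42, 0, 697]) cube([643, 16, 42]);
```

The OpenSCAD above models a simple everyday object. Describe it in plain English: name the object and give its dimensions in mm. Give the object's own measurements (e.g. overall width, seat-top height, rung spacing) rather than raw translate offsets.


A rectangular picture frame lying in the x–z plane (depth along y). The opening is 643 mm wide (x) by 655 mm tall (z), surrounded by a border 42 mm wide on all four sides. The frame is 16 mm deep and is made of two full-height vertical stiles with two horizontal rails fitted between them.


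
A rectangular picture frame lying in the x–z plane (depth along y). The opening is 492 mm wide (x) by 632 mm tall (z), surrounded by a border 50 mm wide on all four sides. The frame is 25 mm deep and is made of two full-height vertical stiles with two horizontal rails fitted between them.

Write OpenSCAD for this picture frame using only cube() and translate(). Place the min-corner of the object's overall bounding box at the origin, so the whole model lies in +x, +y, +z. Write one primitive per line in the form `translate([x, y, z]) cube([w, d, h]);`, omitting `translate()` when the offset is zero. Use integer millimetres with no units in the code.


cube([50, 25, 732]);
translate([542, 0, 0]) cube([50, 25, 732]);
translate([50, 0, 0]) cube([492, 25, 50]);
translate([50, 0, 682]) cube([492, 25, 50]);


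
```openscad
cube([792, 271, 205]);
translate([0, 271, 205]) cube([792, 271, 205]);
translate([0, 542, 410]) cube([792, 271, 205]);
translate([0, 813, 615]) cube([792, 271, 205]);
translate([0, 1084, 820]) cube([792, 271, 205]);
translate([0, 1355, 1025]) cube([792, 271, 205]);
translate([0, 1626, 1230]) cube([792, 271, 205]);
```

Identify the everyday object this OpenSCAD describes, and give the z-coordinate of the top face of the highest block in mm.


A staircase. The total rise is 1435 mm.

7 identical blocks, each offset up and back from the previous — a staircase. Each step is 205 mm tall and there are 7 of them, so the total rise is 7 × 205 = 1435 mm.


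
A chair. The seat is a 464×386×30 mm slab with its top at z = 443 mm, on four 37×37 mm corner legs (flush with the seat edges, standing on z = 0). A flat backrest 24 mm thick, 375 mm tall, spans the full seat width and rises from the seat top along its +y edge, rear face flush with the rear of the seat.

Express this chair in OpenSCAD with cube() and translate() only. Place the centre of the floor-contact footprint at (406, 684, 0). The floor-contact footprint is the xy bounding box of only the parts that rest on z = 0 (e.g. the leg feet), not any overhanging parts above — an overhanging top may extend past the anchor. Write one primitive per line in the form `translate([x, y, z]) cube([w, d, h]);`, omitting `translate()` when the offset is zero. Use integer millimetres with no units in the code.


translate([174, 491, 413]) cube([464, 386, 30]);
translate([174, 491, 0]) cube([37, 37, 413]);
translate([601, 491, 0]) cube([37, 37, 413]);
translate([174, 840, 0]) cube([37, 37, 413]);
translate([601, 840, 0]) cube([37, 37, 413]);
translate([174, 853, 443]) cube([464, 24, 375]);


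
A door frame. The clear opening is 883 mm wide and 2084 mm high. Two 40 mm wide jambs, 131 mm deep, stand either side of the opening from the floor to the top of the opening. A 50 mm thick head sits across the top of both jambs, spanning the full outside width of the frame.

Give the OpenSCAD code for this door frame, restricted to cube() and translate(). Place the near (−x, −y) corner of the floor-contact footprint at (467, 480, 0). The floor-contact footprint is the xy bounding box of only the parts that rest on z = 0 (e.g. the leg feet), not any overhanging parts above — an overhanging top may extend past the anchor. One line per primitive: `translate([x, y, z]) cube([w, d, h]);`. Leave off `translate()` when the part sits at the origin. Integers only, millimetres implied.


translate([467, 480, 0]) cube([40, 131, 2084]);
translate([1390, 480, 0]) cube([40, 131, 2084]);
translate([467, 480, 2084]) cube([963, 131, 50]);


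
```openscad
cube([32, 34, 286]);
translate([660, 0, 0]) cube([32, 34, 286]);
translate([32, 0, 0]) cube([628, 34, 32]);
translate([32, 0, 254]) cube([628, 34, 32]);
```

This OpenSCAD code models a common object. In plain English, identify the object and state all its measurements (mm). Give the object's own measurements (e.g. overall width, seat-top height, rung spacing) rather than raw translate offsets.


A rectangular picture frame lying in the x–z plane (depth along y). The opening is 628 mm wide (x) by 222 mm tall (z), surrounded by a border 32 mm wide on all four sides. The frame is 34 mm deep and is made of two full-height vertical stiles with two horizontal rails fitted between them.


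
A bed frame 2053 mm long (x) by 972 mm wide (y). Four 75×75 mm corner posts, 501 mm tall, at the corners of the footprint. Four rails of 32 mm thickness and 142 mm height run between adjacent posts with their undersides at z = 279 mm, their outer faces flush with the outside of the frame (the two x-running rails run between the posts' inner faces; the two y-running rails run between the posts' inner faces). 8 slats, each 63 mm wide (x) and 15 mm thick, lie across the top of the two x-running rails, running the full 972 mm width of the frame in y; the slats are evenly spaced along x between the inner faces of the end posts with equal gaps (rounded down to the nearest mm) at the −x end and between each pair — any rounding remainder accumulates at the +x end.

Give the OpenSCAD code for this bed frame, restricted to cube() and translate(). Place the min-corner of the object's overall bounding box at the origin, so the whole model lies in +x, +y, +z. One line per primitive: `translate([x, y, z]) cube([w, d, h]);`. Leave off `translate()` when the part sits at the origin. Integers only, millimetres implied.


// slat z = rail_z + rail_h = 279 + 142 = 421
// slat gap = ⌊(1903 − 8·63) / 9⌋ = 155
cube([75, 75, 501]);
translate([0, 897, 0]) cube([75, 75, 501]);
translate([1978, 0, 0]) cube([75, 75, 501]);
translate([1978, 897, 0]) cube([75, 75, 501]);
translate([75, 0, 279]) cube([1903, 32, 142]);
translate([75, 940, 279]) cube([1903, 32, 142]);
translate([0, 75, 279]) cube([32, 822, 142]);
translate([2021, 75, 279]) cube([32, 822, 142]);
translate([230, 0, 421]) cube([63, 972, 15]);
translate([448, 0, 421]) cube([63, 972, 15]);
translate([666, 0, 421]) cube([63, 972, 15]);
translate([884, 0, 421]) cube([63, 972, 15]);
translate([1102, 0, 421]) cube([63, 972, 15]);
translate([1320, 0, 421]) cube([63, 972, 15]);
translate([1538, 0, 421]) cube([63, 972, 15]);
translate([1756, 0, 421]) cube([63, 972, 15]);


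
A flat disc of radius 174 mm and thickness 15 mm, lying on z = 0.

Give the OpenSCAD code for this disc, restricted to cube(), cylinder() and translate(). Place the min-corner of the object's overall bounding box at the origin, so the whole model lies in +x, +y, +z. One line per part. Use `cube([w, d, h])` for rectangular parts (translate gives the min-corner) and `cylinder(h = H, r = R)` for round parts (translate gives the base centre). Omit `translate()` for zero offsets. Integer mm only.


translate([174, 174, 0]) cylinder(h = 15, r = 174);


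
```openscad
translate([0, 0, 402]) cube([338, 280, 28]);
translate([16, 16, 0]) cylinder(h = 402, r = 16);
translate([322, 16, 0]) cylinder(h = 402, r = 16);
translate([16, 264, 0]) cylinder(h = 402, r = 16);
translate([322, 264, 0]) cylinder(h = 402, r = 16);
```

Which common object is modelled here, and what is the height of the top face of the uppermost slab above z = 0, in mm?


A stool. The seat height is 430 mm.

A 338×280×28 slab at z = 402 on four corner cylinders — a stool. The seat top is 402 + 28 = 430 mm.


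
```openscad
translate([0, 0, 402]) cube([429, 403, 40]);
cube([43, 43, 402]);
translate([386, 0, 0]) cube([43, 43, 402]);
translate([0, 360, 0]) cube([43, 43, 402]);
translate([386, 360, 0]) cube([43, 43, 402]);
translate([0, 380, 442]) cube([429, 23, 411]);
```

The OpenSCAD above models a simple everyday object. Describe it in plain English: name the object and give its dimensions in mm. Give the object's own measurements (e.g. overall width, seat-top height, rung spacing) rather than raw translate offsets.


A chair. The seat is a 429×403×40 mm slab with its top at z = 442 mm, on four 43×43 mm corner legs (flush with the seat edges, standing on z = 0). A flat backrest 23 mm thick, 411 mm tall, spans the full seat width and rises from the seat top along its +y edge, rear face flush with the rear of the seat.


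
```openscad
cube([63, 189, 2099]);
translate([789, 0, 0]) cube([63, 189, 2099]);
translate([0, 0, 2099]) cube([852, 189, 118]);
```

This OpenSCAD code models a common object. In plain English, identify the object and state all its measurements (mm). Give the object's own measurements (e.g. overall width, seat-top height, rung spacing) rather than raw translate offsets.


A door frame. The clear opening is 726 mm wide and 2099 mm high. Two 63 mm wide jambs, 189 mm deep, stand either side of the opening from the floor to the top of the opening. A 118 mm thick head sits across the top of both jambs, spanning the full outside width of the frame.


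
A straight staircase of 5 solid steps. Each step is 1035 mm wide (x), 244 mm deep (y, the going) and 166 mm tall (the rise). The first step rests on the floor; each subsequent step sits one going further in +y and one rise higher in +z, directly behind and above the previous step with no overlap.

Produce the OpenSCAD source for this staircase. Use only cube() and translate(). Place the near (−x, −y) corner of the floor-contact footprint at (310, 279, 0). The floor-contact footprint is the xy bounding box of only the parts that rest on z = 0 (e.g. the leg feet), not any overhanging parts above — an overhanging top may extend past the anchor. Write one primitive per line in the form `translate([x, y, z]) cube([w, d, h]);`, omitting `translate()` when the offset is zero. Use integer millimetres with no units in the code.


translate([310, 279, 0]) cube([1035, 244, 166]);
translate([310, 523, 166]) cube([1035, 244, 166]);
translate([310, 767, 332]) cube([1035, 244, 166]);
translate([310, 1011, 498]) cube([1035, 244, 166]);
translate([310, 1255, 664]) cube([1035, 244, 166]);


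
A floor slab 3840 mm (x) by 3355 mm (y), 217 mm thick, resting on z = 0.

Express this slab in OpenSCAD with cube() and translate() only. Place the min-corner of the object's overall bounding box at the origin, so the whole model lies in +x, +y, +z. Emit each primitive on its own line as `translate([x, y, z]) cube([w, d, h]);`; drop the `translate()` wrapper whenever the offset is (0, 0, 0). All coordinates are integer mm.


cube([3840, 3355, 217]);


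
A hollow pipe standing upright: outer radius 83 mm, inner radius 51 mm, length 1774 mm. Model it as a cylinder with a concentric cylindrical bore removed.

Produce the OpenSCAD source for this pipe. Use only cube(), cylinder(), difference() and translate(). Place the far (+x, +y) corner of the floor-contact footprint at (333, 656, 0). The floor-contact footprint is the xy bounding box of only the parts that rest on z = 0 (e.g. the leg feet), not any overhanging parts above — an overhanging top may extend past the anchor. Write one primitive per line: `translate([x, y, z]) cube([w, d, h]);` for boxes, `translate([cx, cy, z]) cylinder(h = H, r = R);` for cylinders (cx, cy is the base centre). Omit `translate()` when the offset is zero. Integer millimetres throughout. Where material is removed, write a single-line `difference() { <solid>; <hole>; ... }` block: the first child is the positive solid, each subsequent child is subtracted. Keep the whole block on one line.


difference() { translate([250, 573, 0]) cylinder(h = 1774, r = 83); translate([250, 573, 0]) cylinder(h = 1774, r = 51); }


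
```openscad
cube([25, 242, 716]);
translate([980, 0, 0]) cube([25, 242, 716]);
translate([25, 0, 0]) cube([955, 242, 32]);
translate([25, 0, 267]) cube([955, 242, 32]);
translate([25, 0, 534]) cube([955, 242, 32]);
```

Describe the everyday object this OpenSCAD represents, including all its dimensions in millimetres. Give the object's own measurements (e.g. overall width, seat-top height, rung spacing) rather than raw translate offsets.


An open bookshelf. Two side panels, each 25 mm thick, 242 mm deep and 716 mm tall, stand 1005 mm apart (outside-to-outside). Between them sit 3 shelves, each 32 mm thick and 242 mm deep, spanning the full gap between the sides. The bottom shelf rests on the floor (its underside at z = 0) and the clear gap between one shelf's top and the next shelf's underside is 235 mm.


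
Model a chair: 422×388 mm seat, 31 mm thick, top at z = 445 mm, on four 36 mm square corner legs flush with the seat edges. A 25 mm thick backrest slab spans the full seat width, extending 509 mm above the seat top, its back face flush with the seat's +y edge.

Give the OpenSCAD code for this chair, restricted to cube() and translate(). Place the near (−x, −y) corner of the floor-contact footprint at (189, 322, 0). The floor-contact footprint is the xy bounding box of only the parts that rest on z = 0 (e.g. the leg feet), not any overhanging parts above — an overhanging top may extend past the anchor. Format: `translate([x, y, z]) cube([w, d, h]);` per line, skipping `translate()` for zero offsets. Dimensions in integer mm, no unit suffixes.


translate([189, 322, 414]) cube([422, 388, 31]);
translate([189, 322, 0]) cube([36, 36, 414]);
translate([575, 322, 0]) cube([36, 36, 414]);
translate([189, 674, 0]) cube([36, 36, 414]);
translate([575, 674, 0]) cube([36, 36, 414]);
translate([189, 685, 445]) cube([422, 25, 509]);


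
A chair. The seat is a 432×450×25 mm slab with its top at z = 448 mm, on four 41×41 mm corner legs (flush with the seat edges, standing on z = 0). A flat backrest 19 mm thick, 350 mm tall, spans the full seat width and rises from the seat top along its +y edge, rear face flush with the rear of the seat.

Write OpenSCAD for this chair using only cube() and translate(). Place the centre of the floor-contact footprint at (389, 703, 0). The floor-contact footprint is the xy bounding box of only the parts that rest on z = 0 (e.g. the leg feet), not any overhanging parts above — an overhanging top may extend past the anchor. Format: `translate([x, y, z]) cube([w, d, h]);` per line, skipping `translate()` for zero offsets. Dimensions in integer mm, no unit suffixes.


translate([173, 478, 423]) cube([432, 450, 25]);
translate([173, 478, 0]) cube([41, 41, 423]);
translate([564, 478, 0]) cube([41, 41, 423]);
translate([173, 887, 0]) cube([41, 41, 423]);
translate([564, 887, 0]) cube([41, 41, 423]);
translate([173, 909, 448]) cube([432, 19, 350]);


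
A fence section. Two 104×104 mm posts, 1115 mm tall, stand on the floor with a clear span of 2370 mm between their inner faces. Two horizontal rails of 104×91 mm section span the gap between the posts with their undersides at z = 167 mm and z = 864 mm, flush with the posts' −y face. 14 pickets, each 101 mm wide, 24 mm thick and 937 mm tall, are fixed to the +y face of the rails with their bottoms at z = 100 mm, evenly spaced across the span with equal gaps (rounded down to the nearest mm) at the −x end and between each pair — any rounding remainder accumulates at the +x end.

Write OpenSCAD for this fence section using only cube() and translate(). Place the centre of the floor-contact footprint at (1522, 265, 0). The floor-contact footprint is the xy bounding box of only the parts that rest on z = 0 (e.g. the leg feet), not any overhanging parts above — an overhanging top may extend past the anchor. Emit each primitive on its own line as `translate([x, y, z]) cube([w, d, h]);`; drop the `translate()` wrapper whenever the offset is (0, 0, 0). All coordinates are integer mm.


translate([233, 213, 0]) cube([104, 104, 1115]);
translate([2707, 213, 0]) cube([104, 104, 1115]);
translate([337, 213, 167]) cube([2370, 104, 91]);
translate([337, 213, 864]) cube([2370, 104, 91]);
translate([400, 317, 100]) cube([101, 24, 937]);
translate([564, 317, 100]) cube([101, 24, 937]);
translate([728, 317, 100]) cube([101, 24, 937]);
translate([892, 317, 100]) cube([101, 24, 937]);
translate([1056, 317, 100]) cube([101, 24, 937]);
translate([1220, 317, 100]) cube([101, 24, 937]);
translate([1384, 317, 100]) cube([101, 24, 937]);
translate([1548, 317, 100]) cube([101, 24, 937]);
translate([1712, 317, 100]) cube([101, 24, 937]);
translate([1876, 317, 100]) cube([101, 24, 937]);
translate([2040, 317, 100]) cube([101, 24, 937]);
translate([2204, 317, 100]) cube([101, 24, 937]);
translate([2368, 317, 100]) cube([101, 24, 937]);
translate([2532, 317, 100]) cube([101, 24, 937]);


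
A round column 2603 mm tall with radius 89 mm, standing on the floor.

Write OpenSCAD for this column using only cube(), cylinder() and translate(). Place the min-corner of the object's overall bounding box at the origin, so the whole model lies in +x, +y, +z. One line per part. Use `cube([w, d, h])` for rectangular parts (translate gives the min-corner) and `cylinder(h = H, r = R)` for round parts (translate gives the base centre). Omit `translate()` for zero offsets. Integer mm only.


translate([89, 89, 0]) cylinder(h = 2603, r = 89);


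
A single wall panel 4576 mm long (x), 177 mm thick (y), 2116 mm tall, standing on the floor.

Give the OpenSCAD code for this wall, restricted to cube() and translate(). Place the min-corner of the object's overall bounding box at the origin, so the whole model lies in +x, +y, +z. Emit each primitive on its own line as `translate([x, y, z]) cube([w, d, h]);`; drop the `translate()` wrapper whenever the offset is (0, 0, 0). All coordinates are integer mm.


cube([4576, 177, 2116]);


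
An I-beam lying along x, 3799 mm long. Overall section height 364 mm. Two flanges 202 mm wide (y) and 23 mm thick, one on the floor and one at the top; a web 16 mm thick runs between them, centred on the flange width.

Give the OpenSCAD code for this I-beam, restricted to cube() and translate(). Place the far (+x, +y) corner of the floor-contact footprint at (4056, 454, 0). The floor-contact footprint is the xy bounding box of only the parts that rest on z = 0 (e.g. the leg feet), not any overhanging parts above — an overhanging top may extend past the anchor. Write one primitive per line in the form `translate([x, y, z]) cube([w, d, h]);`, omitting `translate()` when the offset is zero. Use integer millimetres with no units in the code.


translate([257, 252, 0]) cube([3799, 202, 23]);
translate([257, 345, 23]) cube([3799, 16, 318]);
translate([257, 252, 341]) cube([3799, 202, 23]);


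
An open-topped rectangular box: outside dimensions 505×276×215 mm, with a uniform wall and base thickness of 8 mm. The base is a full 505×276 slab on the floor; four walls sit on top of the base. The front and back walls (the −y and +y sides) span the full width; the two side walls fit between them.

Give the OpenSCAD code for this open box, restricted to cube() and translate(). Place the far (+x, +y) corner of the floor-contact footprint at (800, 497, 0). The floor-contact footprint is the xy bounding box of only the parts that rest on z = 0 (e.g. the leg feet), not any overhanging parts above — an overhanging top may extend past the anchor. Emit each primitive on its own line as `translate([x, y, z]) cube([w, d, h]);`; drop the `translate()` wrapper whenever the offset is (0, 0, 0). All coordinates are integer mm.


translate([295, 221, 0]) cube([505, 276, 8]);
translate([295, 221, 8]) cube([505, 8, 207]);
translate([295, 489, 8]) cube([505, 8, 207]);
translate([295, 229, 8]) cube([8, 260, 207]);
translate([792, 229, 8]) cube([8, 260, 207]);


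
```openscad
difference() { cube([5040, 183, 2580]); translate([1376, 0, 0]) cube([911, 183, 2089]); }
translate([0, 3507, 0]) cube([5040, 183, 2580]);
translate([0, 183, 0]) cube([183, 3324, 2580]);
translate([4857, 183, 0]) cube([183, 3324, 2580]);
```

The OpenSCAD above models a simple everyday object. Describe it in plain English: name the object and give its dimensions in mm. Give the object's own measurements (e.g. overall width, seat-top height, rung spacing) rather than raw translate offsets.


A single room: four walls, each 2580 mm tall and 183 mm thick, enclosing an outside footprint 5040×3690 mm (x × y), no floor or roof. The front and back walls (−y and +y sides) run the full x-width; the side walls fit between their inner faces. A door opening 911 mm wide and 2089 mm tall is cut through the front wall from the floor up, its −x edge 1376 mm from the wall's −x end.


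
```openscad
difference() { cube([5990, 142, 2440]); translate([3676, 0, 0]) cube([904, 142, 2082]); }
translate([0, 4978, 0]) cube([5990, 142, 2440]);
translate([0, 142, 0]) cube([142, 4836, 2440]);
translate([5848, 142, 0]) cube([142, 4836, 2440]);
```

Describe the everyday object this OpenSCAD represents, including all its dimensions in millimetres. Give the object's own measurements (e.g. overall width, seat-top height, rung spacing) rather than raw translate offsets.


A single room: four walls, each 2440 mm tall and 142 mm thick, enclosing an outside footprint 5990×5120 mm (x × y), no floor or roof. The front and back walls (−y and +y sides) run the full x-width; the side walls fit between their inner faces. A door opening 904 mm wide and 2082 mm tall is cut through the front wall from the floor up, its −x edge 3676 mm from the wall's −x end.


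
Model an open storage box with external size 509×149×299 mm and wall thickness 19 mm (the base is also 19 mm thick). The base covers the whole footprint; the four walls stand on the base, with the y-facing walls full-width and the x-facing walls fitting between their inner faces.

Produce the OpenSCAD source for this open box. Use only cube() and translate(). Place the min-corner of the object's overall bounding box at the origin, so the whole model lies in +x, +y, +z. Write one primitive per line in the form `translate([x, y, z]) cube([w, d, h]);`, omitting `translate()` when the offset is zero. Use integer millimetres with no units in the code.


cube([509, 149, 19]);
translate([0, 0, 19]) cube([509, 19, 280]);
translate([0, 130, 19]) cube([509, 19, 280]);
translate([0, 19, 19]) cube([19, 111, 280]);
translate([490, 19, 19]) cube([19, 111, 280]);


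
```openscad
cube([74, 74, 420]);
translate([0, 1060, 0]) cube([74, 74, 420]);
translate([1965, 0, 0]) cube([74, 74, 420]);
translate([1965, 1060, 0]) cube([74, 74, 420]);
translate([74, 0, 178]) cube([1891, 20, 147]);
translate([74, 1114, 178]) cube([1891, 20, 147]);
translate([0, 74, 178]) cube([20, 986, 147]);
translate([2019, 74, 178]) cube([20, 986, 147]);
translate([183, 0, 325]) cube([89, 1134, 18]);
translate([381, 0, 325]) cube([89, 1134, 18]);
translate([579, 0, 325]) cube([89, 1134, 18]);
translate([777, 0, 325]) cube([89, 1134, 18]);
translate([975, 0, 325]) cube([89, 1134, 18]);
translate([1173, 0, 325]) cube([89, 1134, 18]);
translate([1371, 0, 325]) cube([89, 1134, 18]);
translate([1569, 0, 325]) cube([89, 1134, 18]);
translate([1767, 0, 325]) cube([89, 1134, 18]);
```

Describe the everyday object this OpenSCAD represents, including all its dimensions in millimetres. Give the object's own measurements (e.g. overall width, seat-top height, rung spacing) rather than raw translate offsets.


A bed frame 2039 mm long (x) by 1134 mm wide (y). Four 74×74 mm corner posts, 420 mm tall, at the corners of the footprint. Four rails of 20 mm thickness and 147 mm height run between adjacent posts with their undersides at z = 178 mm, their outer faces flush with the outside of the frame (the two x-running rails run between the posts' inner faces; the two y-running rails run between the posts' inner faces). 9 slats, each 89 mm wide (x) and 18 mm thick, lie across the top of the two x-running rails, running the full 1134 mm width of the frame in y; along x they sit between the end posts with a 109 mm gap after the −x posts and between neighbouring slats and before the +x posts.


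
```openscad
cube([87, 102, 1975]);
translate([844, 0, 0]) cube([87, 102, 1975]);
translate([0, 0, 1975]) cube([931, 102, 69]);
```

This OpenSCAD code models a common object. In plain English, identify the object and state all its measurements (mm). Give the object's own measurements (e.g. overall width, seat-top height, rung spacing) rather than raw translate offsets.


A door frame. The clear opening is 757 mm wide and 1975 mm high. Two 87 mm wide jambs, 102 mm deep, stand either side of the opening from the floor to the top of the opening. A 69 mm thick head sits across the top of both jambs, spanning the full outside width of the frame.


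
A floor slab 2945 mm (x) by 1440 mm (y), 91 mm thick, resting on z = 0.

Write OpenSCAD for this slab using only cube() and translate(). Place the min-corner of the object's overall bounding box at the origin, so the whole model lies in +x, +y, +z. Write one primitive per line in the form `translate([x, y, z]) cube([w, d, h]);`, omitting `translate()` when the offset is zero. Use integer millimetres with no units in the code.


cube([2945, 1440, 91]);


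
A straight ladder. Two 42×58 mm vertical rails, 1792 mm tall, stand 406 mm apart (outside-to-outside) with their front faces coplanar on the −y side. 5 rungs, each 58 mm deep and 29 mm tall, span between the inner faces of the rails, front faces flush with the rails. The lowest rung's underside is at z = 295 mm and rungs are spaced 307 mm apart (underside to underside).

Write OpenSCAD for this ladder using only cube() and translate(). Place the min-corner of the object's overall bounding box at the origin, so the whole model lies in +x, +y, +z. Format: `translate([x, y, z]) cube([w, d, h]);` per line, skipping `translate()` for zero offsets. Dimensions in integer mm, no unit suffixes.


cube([42, 58, 1792]);
translate([364, 0, 0]) cube([42, 58, 1792]);
translate([42, 0, 295]) cube([322, 58, 29]);
translate([42, 0, 602]) cube([322, 58, 29]);
translate([42, 0, 909]) cube([322, 58, 29]);
translate([42, 0, 1216]) cube([322, 58, 29]);
translate([42, 0, 1523]) cube([322, 58, 29]);


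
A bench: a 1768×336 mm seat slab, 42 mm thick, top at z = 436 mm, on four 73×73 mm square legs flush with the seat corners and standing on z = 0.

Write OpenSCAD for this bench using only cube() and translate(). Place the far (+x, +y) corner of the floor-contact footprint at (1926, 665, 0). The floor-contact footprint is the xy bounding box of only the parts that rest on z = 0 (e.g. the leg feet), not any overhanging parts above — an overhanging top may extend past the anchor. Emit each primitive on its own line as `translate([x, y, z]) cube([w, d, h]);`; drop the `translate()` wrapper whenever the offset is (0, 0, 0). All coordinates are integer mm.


// leg_h = 436 − 42 = 394
translate([158, 329, 394]) cube([1768, 336, 42]);
translate([158, 329, 0]) cube([73, 73, 394]);
translate([158, 592, 0]) cube([73, 73, 394]);
translate([1853, 329, 0]) cube([73, 73, 394]);
translate([1853, 592, 0]) cube([73, 73, 394]);


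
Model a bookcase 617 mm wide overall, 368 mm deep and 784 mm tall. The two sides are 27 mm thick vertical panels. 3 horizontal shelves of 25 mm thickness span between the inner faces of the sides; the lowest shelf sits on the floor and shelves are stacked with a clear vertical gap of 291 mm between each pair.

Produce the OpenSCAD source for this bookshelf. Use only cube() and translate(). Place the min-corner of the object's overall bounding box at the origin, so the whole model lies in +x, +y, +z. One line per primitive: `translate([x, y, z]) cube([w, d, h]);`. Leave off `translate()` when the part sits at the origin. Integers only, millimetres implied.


cube([27, 368, 784]);
translate([590, 0, 0]) cube([27, 368, 784]);
translate([27, 0, 0]) cube([563, 368, 25]);
translate([27, 0, 316]) cube([563, 368, 25]);
translate([27, 0, 632]) cube([563, 368, 25]);


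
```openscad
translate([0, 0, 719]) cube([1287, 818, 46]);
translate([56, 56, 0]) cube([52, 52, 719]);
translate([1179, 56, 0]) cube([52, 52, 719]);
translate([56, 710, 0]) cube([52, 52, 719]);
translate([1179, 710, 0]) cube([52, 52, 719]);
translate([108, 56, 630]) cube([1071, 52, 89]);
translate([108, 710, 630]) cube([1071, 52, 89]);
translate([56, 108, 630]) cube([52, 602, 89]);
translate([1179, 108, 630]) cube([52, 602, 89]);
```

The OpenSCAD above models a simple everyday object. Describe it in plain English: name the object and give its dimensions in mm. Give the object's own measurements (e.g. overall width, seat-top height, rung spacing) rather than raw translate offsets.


A table: top 1287 mm (x) × 818 mm (y), 46 mm thick, upper face at z = 765 mm, on four 52×52 mm square legs, each inset 56 mm from the nearest pair of top edges from z = 0 to the bottom of the top. Four apron rails, 52 mm thick and 89 mm tall, run between adjacent legs with their top edges flush with the underside of the top and their outer faces flush with the legs' outer faces.


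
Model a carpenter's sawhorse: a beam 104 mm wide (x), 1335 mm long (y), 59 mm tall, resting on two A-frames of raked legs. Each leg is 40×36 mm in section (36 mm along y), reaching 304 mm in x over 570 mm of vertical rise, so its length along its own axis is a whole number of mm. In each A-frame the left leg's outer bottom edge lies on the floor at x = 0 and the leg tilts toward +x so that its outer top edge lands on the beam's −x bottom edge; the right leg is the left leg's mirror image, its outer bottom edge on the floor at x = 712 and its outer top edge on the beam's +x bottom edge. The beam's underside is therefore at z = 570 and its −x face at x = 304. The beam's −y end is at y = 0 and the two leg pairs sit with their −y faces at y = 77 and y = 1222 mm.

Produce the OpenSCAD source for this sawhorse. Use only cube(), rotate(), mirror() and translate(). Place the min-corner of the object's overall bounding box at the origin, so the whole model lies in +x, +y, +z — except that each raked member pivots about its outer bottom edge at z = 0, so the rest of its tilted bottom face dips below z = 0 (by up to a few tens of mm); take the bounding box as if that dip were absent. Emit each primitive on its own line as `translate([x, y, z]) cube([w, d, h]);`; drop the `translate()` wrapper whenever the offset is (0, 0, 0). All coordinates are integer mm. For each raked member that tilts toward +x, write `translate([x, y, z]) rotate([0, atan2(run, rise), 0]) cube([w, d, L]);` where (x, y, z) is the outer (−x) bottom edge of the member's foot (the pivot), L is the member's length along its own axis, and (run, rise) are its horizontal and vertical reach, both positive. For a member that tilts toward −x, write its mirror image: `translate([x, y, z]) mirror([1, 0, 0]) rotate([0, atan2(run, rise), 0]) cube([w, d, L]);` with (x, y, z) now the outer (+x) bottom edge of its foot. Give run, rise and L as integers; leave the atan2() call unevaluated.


translate([304, 0, 570]) cube([104, 1335, 59]);
translate([0, 77, 0]) rotate([0, atan2(304, 570), 0]) cube([40, 36, 646]);
translate([712, 77, 0]) mirror([1, 0, 0]) rotate([0, atan2(304, 570), 0]) cube([40, 36, 646]);
translate([0, 1222, 0]) rotate([0, atan2(304, 570), 0]) cube([40, 36, 646]);
translate([712, 1222, 0]) mirror([1, 0, 0]) rotate([0, atan2(304, 570), 0]) cube([40, 36, 646]);
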